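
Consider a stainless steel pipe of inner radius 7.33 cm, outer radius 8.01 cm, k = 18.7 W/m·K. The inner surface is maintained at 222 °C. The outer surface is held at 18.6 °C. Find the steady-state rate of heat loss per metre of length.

Q' = 2πk·ΔT/ln(r₂/r₁) = 2π × 18.7 × 203.4 / ln(0.0801/0.0733) = 2.69×10^5 W/m

Q' = 2.69×10^5 W/m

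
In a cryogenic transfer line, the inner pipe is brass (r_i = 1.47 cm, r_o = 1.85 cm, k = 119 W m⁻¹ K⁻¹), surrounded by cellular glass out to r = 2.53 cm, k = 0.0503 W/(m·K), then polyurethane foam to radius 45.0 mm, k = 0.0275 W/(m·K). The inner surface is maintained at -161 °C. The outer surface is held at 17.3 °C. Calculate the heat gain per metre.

Resistance network (inner→outer):
  R'_brass = ln(0.0185/0.0147)/(2πk) = 0.2299/(2π·119) = 3.075×10^-4 m·K/W
  R'_cellular glass = ln(0.0253/0.0185)/(2πk) = 0.3130/(2π·0.0503) = 0.9905 m·K/W
  R'_polyurethane foam = ln(0.0450/0.0253)/(2πk) = 0.5759/(2π·0.0275) = 3.333 m·K/W
ΣR = 3.075×10^-4 + 0.9905 + 3.333 = 4.324 m·K/W
Q' = ΔT/ΣR = (-161 °C − 17.3 °C)/4.324 = -41.2 W/m
(Negative Q' ⇒ heat flows inward; heat gain = 41.2 W/m.)

Q' = 41.2 W/m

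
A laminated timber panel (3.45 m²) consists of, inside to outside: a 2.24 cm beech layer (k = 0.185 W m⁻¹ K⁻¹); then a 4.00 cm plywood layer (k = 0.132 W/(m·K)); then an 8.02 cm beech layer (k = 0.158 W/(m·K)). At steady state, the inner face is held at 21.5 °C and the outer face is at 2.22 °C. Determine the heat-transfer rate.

Resistance network (inner→outer):
  R_beech = L/(kA) = 0.0224/(0.185·3.45) = 0.03510 K/W
  R_plywood = L/(kA) = 0.0400/(0.132·3.45) = 0.08783 K/W
  R_beech = L/(kA) = 0.0802/(0.158·3.45) = 0.1471 K/W
ΣR = 0.03510 + 0.08783 + 0.1471 = 0.2700 K/W
Q = ΔT/ΣR = (21.5 °C − 2.22 °C)/0.2700 = 71.4 W

Q = 71.4 W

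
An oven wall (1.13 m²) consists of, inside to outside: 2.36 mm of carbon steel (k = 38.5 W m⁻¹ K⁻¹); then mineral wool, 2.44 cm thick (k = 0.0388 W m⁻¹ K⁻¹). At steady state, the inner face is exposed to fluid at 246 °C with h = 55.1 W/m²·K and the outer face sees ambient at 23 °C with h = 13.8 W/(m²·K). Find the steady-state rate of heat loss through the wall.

Q = 350 W

Resistance network (inner→outer):
  R_conv,in = 1/(hA) = 1/(55.1·1.13) = 0.01606 K/W
  R_carbon steel = L/(kA) = 0.00236/(38.5·1.13) = 5.425×10^-5 K/W
  R_mineral wool = L/(kA) = 0.0244/(0.0388·1.13) = 0.5565 K/W
  R_conv,out = 1/(hA) = 1/(13.8·1.13) = 0.06413 K/W
ΣR = 0.01606 + 5.425×10^-5 + 0.5565 + 0.06413 = 0.6367 K/W
Q = ΔT/ΣR = (246 °C − 23 °C)/0.6367 = 350 W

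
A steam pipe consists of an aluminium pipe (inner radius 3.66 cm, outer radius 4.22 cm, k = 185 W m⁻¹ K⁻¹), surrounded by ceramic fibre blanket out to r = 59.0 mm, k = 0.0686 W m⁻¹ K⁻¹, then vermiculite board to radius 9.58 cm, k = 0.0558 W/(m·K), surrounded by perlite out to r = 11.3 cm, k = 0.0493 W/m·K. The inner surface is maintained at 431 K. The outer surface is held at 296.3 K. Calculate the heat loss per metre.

Resistance network (inner→outer):
  R'_aluminium = ln(0.0422/0.0366)/(2πk) = 0.1424/(2π·185) = 1.225×10^-4 m·K/W
  R'_ceramic fibre blanket = ln(0.0590/0.0422)/(2πk) = 0.3351/(2π·0.0686) = 0.7775 m·K/W
  R'_vermiculite board = ln(0.0958/0.0590)/(2πk) = 0.4847/(2π·0.0558) = 1.383 m·K/W
  R'_perlite = ln(0.113/0.0958)/(2πk) = 0.1651/(2π·0.0493) = 0.5331 m·K/W
ΣR = 1.225×10^-4 + 0.7775 + 1.383 + 0.5331 = 2.694 m·K/W
Q' = ΔT/ΣR = (431 K − 296.3 K)/2.694 = 50.0 W/m

Q' = 50.0 W/m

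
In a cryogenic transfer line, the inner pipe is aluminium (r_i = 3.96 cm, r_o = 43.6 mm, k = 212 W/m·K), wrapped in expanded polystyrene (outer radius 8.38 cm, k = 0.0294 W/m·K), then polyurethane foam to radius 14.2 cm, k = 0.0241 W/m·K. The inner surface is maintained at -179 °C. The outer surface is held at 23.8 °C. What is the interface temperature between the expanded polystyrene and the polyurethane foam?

Treat each layer as a resistance in series:
  R'_aluminium = ln(0.0436/0.0396)/(2πk) = 0.09623/(2π·212) = 7.224×10^-5 m·K/W
  R'_expanded polystyrene = ln(0.0838/0.0436)/(2πk) = 0.6534/(2π·0.0294) = 3.537 m·K/W
  R'_polyurethane foam = ln(0.142/0.0838)/(2πk) = 0.5274/(2π·0.0241) = 3.483 m·K/W
ΣR = 7.224×10^-5 + 3.537 + 3.483 = 7.020 m·K/W
Q' = ΔT/ΣR = (-179 °C − 23.8 °C)/7.020 = -28.89 W/m
From the inner boundary to the expanded polystyrene/polyurethane foam interface, ΣR_partial = 3.537 m·K/W.
T_interface = T_in − Q'·ΣR_partial = -179 °C − (-28.89)(3.537) = -76.8 °C

T = -76.8 °C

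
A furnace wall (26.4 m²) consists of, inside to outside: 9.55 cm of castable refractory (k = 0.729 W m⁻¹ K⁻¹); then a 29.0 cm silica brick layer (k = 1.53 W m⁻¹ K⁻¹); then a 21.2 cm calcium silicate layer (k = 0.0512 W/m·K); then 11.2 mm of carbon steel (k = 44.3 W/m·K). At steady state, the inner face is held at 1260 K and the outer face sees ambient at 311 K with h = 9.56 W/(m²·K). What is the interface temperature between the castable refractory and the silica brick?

T = 1233 K

Series thermal resistances, inner to outer:
  R_castable refractory = L/(kA) = 0.0955/(0.729·26.4) = 0.004962 K/W
  R_silica brick = L/(kA) = 0.290/(1.53·26.4) = 0.007180 K/W
  R_calcium silicate = L/(kA) = 0.212/(0.0512·26.4) = 0.1568 K/W
  R_carbon steel = L/(kA) = 0.0112/(44.3·26.4) = 9.577×10^-6 K/W
  R_conv,out = 1/(hA) = 1/(9.56·26.4) = 0.003962 K/W
ΣR = 0.004962 + 0.007180 + 0.1568 + 9.577×10^-6 + 0.003962 = 0.1729 K/W
Q = ΔT/ΣR = (1260 K − 311 K)/0.1729 = 5489 W
From the inner boundary to the castable refractory/silica brick interface, ΣR_partial = 0.004962 K/W.
T_interface = T_in − Q·ΣR_partial = 1260 K − (5489)(0.004962) = 1233 K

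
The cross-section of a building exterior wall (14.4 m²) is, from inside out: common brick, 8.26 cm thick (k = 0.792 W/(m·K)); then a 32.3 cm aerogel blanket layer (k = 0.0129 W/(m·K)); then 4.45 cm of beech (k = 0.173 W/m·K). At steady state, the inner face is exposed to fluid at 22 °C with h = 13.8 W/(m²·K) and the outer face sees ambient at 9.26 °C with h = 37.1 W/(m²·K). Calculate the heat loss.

Treat each layer as a resistance in series:
  R_conv,in = 1/(hA) = 1/(13.8·14.4) = 0.005032 K/W
  R_common brick = L/(kA) = 0.0826/(0.792·14.4) = 0.007243 K/W
  R_aerogel blanket = L/(kA) = 0.323/(0.0129·14.4) = 1.739 K/W
  R_beech = L/(kA) = 0.0445/(0.173·14.4) = 0.01786 K/W
  R_conv,out = 1/(hA) = 1/(37.1·14.4) = 0.001872 K/W
ΣR = 0.005032 + 0.007243 + 1.739 + 0.01786 + 0.001872 = 1.771 K/W
Q = ΔT/ΣR = (22 °C − 9.26 °C)/1.771 = 7.19 W

Q = 7.19 W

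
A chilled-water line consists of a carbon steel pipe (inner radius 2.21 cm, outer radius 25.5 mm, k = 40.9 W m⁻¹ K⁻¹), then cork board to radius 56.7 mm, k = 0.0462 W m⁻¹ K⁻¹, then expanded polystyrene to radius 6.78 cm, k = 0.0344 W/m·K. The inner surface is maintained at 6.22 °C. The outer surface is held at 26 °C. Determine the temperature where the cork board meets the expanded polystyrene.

Treat each layer as a resistance in series:
  R'_carbon steel = ln(0.0255/0.0221)/(2πk) = 0.1431/(2π·40.9) = 5.569×10^-4 m·K/W
  R'_cork board = ln(0.0567/0.0255)/(2πk) = 0.7991/(2π·0.0462) = 2.753 m·K/W
  R'_expanded polystyrene = ln(0.0678/0.0567)/(2πk) = 0.1788/(2π·0.0344) = 0.8272 m·K/W
ΣR = 5.569×10^-4 + 2.753 + 0.8272 = 3.581 m·K/W
Q' = ΔT/ΣR = (6.22 °C − 26 °C)/3.581 = -5.524 W/m
From the inner boundary to the cork board/expanded polystyrene interface, ΣR_partial = 2.754 m·K/W.
T_interface = T_in − Q'·ΣR_partial = 6.22 °C − (-5.524)(2.754) = 21.4 °C

T = 21.4 °C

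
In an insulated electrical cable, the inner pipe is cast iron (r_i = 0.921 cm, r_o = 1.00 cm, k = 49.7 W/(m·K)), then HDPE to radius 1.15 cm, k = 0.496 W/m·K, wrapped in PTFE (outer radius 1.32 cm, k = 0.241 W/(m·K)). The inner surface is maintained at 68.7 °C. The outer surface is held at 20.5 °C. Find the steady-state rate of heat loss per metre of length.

Resistance network (inner→outer):
  R'_cast iron = ln(0.0100/0.00921)/(2πk) = 0.08230/(2π·49.7) = 2.635×10^-4 m·K/W
  R'_HDPE = ln(0.0115/0.0100)/(2πk) = 0.1398/(2π·0.496) = 0.04485 m·K/W
  R'_PTFE = ln(0.0132/0.0115)/(2πk) = 0.1379/(2π·0.241) = 0.09105 m·K/W
ΣR = 2.635×10^-4 + 0.04485 + 0.09105 = 0.1362 m·K/W
Q' = ΔT/ΣR = (68.7 °C − 20.5 °C)/0.1362 = 354 W/m

Q' = 354 W/m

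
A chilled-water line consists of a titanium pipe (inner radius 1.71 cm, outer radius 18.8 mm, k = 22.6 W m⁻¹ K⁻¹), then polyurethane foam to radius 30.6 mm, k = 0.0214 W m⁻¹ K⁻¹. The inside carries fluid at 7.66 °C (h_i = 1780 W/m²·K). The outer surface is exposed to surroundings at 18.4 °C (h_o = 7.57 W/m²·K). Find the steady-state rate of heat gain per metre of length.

Q' = 2.49 W/m

Treat each layer as a resistance in series:
  R'_conv,in = 1/(2πr h) = 1/(2π·0.0171·1780) = 0.005229 m·K/W
  R'_titanium = ln(0.0188/0.0171)/(2πk) = 0.09478/(2π·22.6) = 6.675×10^-4 m·K/W
  R'_polyurethane foam = ln(0.0306/0.0188)/(2πk) = 0.4871/(2π·0.0214) = 3.623 m·K/W
  R'_conv,out = 1/(2πr h) = 1/(2π·0.0306·7.57) = 0.6871 m·K/W
ΣR = 0.005229 + 6.675×10^-4 + 3.623 + 0.6871 = 4.316 m·K/W
Q' = ΔT/ΣR = (7.66 °C − 18.4 °C)/4.316 = -2.49 W/m
(Negative Q' ⇒ heat flows inward; heat gain = 2.49 W/m.)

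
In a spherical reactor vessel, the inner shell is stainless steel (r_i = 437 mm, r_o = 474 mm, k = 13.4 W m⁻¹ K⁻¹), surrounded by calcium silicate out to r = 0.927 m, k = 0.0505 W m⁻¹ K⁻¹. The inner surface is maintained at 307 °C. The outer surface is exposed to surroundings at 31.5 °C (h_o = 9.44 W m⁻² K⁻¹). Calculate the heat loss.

Series thermal resistances, inner to outer:
  R_stainless steel = (1/0.437 − 1/0.474)/(4πk) = 0.1786/(4π·13.4) = 0.001061 K/W
  R_calcium silicate = (1/0.474 − 1/0.927)/(4πk) = 1.031/(4π·0.0505) = 1.625 K/W
  R_conv,out = 1/(4πr²h) = 1/(4π·0.927²·9.44) = 0.009810 K/W
ΣR = 0.001061 + 1.625 + 0.009810 = 1.636 K/W
Q = ΔT/ΣR = (307 °C − 31.5 °C)/1.636 = 168 W

Q = 168 W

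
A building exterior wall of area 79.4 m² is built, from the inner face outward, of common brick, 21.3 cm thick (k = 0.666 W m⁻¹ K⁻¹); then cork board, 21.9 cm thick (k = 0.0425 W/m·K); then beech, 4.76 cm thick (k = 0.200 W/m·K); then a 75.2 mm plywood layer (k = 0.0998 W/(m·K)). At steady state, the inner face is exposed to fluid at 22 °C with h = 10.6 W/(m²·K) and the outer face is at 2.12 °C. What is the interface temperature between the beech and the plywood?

T = 4.40 °C

Resistance network (inner→outer):
  R_conv,in = 1/(hA) = 1/(10.6·79.4) = 0.001188 K/W
  R_common brick = L/(kA) = 0.213/(0.666·79.4) = 0.004028 K/W
  R_cork board = L/(kA) = 0.219/(0.0425·79.4) = 0.06490 K/W
  R_beech = L/(kA) = 0.0476/(0.200·79.4) = 0.002997 K/W
  R_plywood = L/(kA) = 0.0752/(0.0998·79.4) = 0.009490 K/W
ΣR = 0.001188 + 0.004028 + 0.06490 + 0.002997 + 0.009490 = 0.08260 K/W
Q = ΔT/ΣR = (22 °C − 2.12 °C)/0.08260 = 240.7 W
From the inner boundary to the beech/plywood interface, ΣR_partial = 0.07311 K/W.
T_interface = T_in − Q·ΣR_partial = 22 °C − (240.7)(0.07311) = 4.40 °C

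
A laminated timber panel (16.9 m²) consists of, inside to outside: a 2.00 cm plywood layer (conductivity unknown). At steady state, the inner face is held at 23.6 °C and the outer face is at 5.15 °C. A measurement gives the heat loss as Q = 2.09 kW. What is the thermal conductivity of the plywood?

ΣR = ΔT/Q = |23.6 − 5.15|/2090 = 0.008828 K/W
L/(kA) = 0.008828 ⇒ k = 0.0200/(0.008828·16.9) = 0.134 W/m·K

k = 0.134 W/m·K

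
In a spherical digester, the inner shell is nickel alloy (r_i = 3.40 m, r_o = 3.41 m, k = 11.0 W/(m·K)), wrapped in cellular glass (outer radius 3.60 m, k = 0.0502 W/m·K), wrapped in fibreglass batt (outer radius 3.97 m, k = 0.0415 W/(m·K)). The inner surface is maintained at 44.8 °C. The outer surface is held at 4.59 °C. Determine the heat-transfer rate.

Series thermal resistances, inner to outer:
  R_nickel alloy = (1/3.40 − 1/3.41)/(4πk) = 8.625×10^-4/(4π·11.0) = 6.240×10^-6 K/W
  R_cellular glass = (1/3.41 − 1/3.60)/(4πk) = 0.01548/(4π·0.0502) = 0.02453 K/W
  R_fibreglass batt = (1/3.60 − 1/3.97)/(4πk) = 0.02589/(4π·0.0415) = 0.04964 K/W
ΣR = 6.240×10^-6 + 0.02453 + 0.04964 = 0.07418 K/W
Q = ΔT/ΣR = (44.8 °C − 4.59 °C)/0.07418 = 542 W

Q = 542 W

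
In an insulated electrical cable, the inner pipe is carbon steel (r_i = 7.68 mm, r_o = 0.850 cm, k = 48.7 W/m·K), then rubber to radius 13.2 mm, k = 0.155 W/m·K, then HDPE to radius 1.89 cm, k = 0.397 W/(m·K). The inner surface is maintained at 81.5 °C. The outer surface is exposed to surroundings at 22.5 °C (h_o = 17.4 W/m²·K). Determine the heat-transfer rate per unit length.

Series thermal resistances, inner to outer:
  R'_carbon steel = ln(0.00850/0.00768)/(2πk) = 0.1014/(2π·48.7) = 3.315×10^-4 m·K/W
  R'_rubber = ln(0.0132/0.00850)/(2πk) = 0.4402/(2π·0.155) = 0.4519 m·K/W
  R'_HDPE = ln(0.0189/0.0132)/(2πk) = 0.3589/(2π·0.397) = 0.1439 m·K/W
  R'_conv,out = 1/(2πr h) = 1/(2π·0.0189·17.4) = 0.4840 m·K/W
ΣR = 3.315×10^-4 + 0.4519 + 0.1439 + 0.4840 = 1.080 m·K/W
Q' = ΔT/ΣR = (81.5 °C − 22.5 °C)/1.080 = 54.6 W/m

Q' = 54.6 W/m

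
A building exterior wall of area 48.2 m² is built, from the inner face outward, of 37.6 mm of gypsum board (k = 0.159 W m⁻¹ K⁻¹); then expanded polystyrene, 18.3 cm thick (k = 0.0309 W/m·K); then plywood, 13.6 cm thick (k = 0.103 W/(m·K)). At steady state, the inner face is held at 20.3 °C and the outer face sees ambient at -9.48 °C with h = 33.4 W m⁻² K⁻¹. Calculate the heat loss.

Q = 191 W

Series thermal resistances, inner to outer:
  R_gypsum board = L/(kA) = 0.0376/(0.159·48.2) = 0.004906 K/W
  R_expanded polystyrene = L/(kA) = 0.183/(0.0309·48.2) = 0.1229 K/W
  R_plywood = L/(kA) = 0.136/(0.103·48.2) = 0.02739 K/W
  R_conv,out = 1/(hA) = 1/(33.4·48.2) = 6.212×10^-4 K/W
ΣR = 0.004906 + 0.1229 + 0.02739 + 6.212×10^-4 = 0.1558 K/W
Q = ΔT/ΣR = (20.3 °C − -9.48 °C)/0.1558 = 191 W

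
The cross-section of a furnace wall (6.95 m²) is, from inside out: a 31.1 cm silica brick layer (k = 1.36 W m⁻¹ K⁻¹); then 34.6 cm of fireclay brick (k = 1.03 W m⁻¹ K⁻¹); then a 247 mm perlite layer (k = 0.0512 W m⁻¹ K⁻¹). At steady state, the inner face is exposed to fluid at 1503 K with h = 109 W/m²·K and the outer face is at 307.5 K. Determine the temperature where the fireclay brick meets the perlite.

T = 1376 K

Treat each layer as a resistance in series:
  R_conv,in = 1/(hA) = 1/(109·6.95) = 0.001320 K/W
  R_silica brick = L/(kA) = 0.311/(1.36·6.95) = 0.03290 K/W
  R_fireclay brick = L/(kA) = 0.346/(1.03·6.95) = 0.04833 K/W
  R_perlite = L/(kA) = 0.247/(0.0512·6.95) = 0.6941 K/W
ΣR = 0.001320 + 0.03290 + 0.04833 + 0.6941 = 0.7767 K/W
Q = ΔT/ΣR = (1503 K − 307.5 K)/0.7767 = 1539 W
From the inner boundary to the fireclay brick/perlite interface, ΣR_partial = 0.08255 K/W.
T_interface = T_in − Q·ΣR_partial = 1503 K − (1539)(0.08255) = 1376 K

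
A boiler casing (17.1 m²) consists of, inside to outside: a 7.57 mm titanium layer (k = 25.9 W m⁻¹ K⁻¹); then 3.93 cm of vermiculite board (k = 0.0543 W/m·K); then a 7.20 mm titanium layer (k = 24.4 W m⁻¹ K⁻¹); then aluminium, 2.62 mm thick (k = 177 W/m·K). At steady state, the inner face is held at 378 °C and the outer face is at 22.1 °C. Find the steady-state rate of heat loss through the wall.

Treat each layer as a resistance in series:
  R_titanium = L/(kA) = 0.00757/(25.9·17.1) = 1.709×10^-5 K/W
  R_vermiculite board = L/(kA) = 0.0393/(0.0543·17.1) = 0.04232 K/W
  R_titanium = L/(kA) = 0.00720/(24.4·17.1) = 1.726×10^-5 K/W
  R_aluminium = L/(kA) = 0.00262/(177·17.1) = 8.656×10^-7 K/W
ΣR = 1.709×10^-5 + 0.04232 + 1.726×10^-5 + 8.656×10^-7 = 0.04236 K/W
Q = ΔT/ΣR = (378 °C − 22.1 °C)/0.04236 = 8400 W

Q = 8.40 kW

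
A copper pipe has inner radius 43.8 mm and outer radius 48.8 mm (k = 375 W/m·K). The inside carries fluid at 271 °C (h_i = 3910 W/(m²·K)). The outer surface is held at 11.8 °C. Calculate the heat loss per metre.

Q' = 2.66×10^5 W/m

Series thermal resistances, inner to outer:
  R'_conv,in = 1/(2πr h) = 1/(2π·0.0438·3910) = 9.293×10^-4 m·K/W
  R'_copper = ln(0.0488/0.0438)/(2πk) = 0.1081/(2π·375) = 4.588×10^-5 m·K/W
ΣR = 9.293×10^-4 + 4.588×10^-5 = 9.752×10^-4 m·K/W
Q' = ΔT/ΣR = (271 °C − 11.8 °C)/9.752×10^-4 = 2.66×10^5 W/m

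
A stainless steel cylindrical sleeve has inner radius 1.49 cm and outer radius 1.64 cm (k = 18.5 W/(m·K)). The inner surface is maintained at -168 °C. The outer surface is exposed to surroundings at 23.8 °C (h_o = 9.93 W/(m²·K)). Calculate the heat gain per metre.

Q' = 196 W/m

Series thermal resistances, inner to outer:
  R'_stainless steel = ln(0.0164/0.0149)/(2πk) = 0.09592/(2π·18.5) = 8.252×10^-4 m·K/W
  R'_conv,out = 1/(2πr h) = 1/(2π·0.0164·9.93) = 0.9773 m·K/W
ΣR = 8.252×10^-4 + 0.9773 = 0.9781 m·K/W
Q' = ΔT/ΣR = (-168 °C − 23.8 °C)/0.9781 = -196 W/m
(Negative Q' ⇒ heat flows inward; heat gain = 196 W/m.)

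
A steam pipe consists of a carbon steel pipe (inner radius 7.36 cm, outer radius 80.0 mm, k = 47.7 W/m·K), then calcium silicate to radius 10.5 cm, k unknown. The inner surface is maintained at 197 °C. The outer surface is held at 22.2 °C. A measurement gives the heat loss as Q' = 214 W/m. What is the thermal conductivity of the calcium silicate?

k = 0.0530 W/m·K

ΣR = ΔT/Q' = |197 − 22.2|/214 = 0.8168 m·K/W
Known resistances:
  R'_carbon steel = ln(0.0800/0.0736)/(2πk) = 0.08338/(2π·47.7) = 2.782×10^-4 m·K/W
R_calcium silicate = ΣR − ΣR_known = 0.8168 − 2.782×10^-4 = 0.8165 m·K/W
ln(r₂/r₁)/(2πk) = 0.8165 ⇒ k = 0.2719/(2π·0.8165) = 0.0530 W/m·K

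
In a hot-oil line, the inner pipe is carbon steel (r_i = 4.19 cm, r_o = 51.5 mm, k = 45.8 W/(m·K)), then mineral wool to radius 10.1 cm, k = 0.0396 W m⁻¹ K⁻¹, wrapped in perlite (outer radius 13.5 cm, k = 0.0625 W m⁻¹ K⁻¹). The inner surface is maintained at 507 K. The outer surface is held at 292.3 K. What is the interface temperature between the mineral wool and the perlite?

Treat each layer as a resistance in series:
  R'_carbon steel = ln(0.0515/0.0419)/(2πk) = 0.2063/(2π·45.8) = 7.169×10^-4 m·K/W
  R'_mineral wool = ln(0.101/0.0515)/(2πk) = 0.6735/(2π·0.0396) = 2.707 m·K/W
  R'_perlite = ln(0.135/0.101)/(2πk) = 0.2902/(2π·0.0625) = 0.7389 m·K/W
ΣR = 7.169×10^-4 + 2.707 + 0.7389 = 3.447 m·K/W
Q' = ΔT/ΣR = (507 K − 292.3 K)/3.447 = 62.29 W/m
From the inner boundary to the mineral wool/perlite interface, ΣR_partial = 2.708 m·K/W.
T_interface = T_in − Q'·ΣR_partial = 507 K − (62.29)(2.708) = 338.3 K

T = 338.3 K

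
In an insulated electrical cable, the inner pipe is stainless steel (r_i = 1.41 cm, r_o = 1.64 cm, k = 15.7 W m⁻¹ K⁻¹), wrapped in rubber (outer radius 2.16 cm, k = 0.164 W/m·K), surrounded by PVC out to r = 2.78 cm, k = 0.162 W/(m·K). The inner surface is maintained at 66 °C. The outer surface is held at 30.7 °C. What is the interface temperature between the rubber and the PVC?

T = 47.6 °C

Series thermal resistances, inner to outer:
  R'_stainless steel = ln(0.0164/0.0141)/(2πk) = 0.1511/(2π·15.7) = 0.001532 m·K/W
  R'_rubber = ln(0.0216/0.0164)/(2πk) = 0.2754/(2π·0.164) = 0.2673 m·K/W
  R'_PVC = ln(0.0278/0.0216)/(2πk) = 0.2523/(2π·0.162) = 0.2479 m·K/W
ΣR = 0.001532 + 0.2673 + 0.2479 = 0.5167 m·K/W
Q' = ΔT/ΣR = (66 °C − 30.7 °C)/0.5167 = 68.32 W/m
From the inner boundary to the rubber/PVC interface, ΣR_partial = 0.2688 m·K/W.
T_interface = T_in − Q'·ΣR_partial = 66 °C − (68.32)(0.2688) = 47.6 °C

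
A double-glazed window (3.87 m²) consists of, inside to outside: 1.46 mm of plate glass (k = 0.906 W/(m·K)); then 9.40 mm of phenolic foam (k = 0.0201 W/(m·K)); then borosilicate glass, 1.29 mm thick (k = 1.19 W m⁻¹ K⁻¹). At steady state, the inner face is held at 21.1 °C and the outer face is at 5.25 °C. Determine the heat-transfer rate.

Q = 130 W

Treat each layer as a resistance in series:
  R_plate glass = L/(kA) = 0.00146/(0.906·3.87) = 4.164×10^-4 K/W
  R_phenolic foam = L/(kA) = 0.00940/(0.0201·3.87) = 0.1208 K/W
  R_borosilicate glass = L/(kA) = 0.00129/(1.19·3.87) = 2.801×10^-4 K/W
ΣR = 4.164×10^-4 + 0.1208 + 2.801×10^-4 = 0.1215 K/W
Q = ΔT/ΣR = (21.1 °C − 5.25 °C)/0.1215 = 130 W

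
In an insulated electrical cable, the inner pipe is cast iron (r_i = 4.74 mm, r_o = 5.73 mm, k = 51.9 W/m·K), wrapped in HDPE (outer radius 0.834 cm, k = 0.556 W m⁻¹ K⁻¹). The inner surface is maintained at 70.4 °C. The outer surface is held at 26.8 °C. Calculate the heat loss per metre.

Treat each layer as a resistance in series:
  R'_cast iron = ln(0.00573/0.00474)/(2πk) = 0.1897/(2π·51.9) = 5.817×10^-4 m·K/W
  R'_HDPE = ln(0.00834/0.00573)/(2πk) = 0.3753/(2π·0.556) = 0.1074 m·K/W
ΣR = 5.817×10^-4 + 0.1074 = 0.1080 m·K/W
Q' = ΔT/ΣR = (70.4 °C − 26.8 °C)/0.1080 = 404 W/m

Q' = 404 W/m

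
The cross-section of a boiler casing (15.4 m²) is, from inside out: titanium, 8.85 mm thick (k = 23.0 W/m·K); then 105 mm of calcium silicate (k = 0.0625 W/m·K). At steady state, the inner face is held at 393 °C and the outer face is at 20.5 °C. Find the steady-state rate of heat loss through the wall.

Resistance network (inner→outer):
  R_titanium = L/(kA) = 0.00885/(23.0·15.4) = 2.499×10^-5 K/W
  R_calcium silicate = L/(kA) = 0.105/(0.0625·15.4) = 0.1091 K/W
ΣR = 2.499×10^-5 + 0.1091 = 0.1091 K/W
Q = ΔT/ΣR = (393 °C − 20.5 °C)/0.1091 = 3410 W

Q = 3410 W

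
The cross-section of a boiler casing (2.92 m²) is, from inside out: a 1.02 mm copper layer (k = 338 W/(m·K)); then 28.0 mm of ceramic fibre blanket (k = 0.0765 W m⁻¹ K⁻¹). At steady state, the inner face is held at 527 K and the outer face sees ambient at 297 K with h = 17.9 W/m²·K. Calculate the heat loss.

Q = 1590 W

Series thermal resistances, inner to outer:
  R_copper = L/(kA) = 0.00102/(338·2.92) = 1.033×10^-6 K/W
  R_ceramic fibre blanket = L/(kA) = 0.0280/(0.0765·2.92) = 0.1253 K/W
  R_conv,out = 1/(hA) = 1/(17.9·2.92) = 0.01913 K/W
ΣR = 1.033×10^-6 + 0.1253 + 0.01913 = 0.1444 K/W
Q = ΔT/ΣR = (527 K − 297 K)/0.1444 = 1590 W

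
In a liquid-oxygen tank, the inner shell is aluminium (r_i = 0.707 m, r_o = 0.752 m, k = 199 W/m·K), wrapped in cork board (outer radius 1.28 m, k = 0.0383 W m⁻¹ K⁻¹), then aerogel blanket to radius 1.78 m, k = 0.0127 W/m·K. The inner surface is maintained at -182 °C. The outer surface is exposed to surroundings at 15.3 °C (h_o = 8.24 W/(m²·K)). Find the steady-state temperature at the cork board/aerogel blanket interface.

T = -92.7 °C

Series thermal resistances, inner to outer:
  R_aluminium = (1/0.707 − 1/0.752)/(4πk) = 0.08464/(4π·199) = 3.385×10^-5 K/W
  R_cork board = (1/0.752 − 1/1.28)/(4πk) = 0.5485/(4π·0.0383) = 1.140 K/W
  R_aerogel blanket = (1/1.28 − 1/1.78)/(4πk) = 0.2195/(4π·0.0127) = 1.375 K/W
  R_conv,out = 1/(4πr²h) = 1/(4π·1.78²·8.24) = 0.003048 K/W
ΣR = 3.385×10^-5 + 1.140 + 1.375 + 0.003048 = 2.518 K/W
Q = ΔT/ΣR = (-182 °C − 15.3 °C)/2.518 = -78.36 W
From the inner boundary to the cork board/aerogel blanket interface, ΣR_partial = 1.140 K/W.
T_interface = T_in − Q·ΣR_partial = -182 °C − (-78.36)(1.140) = -92.7 °C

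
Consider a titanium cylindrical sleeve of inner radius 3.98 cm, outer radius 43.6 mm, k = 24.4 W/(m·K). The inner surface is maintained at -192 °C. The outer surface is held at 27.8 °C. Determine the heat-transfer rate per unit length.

Q' = 370 kW/m

Q' = 2πk·ΔT/ln(r₂/r₁) = 2π × 24.4 × 219.8 / ln(0.0436/0.0398) = 3.70×10^5 W/m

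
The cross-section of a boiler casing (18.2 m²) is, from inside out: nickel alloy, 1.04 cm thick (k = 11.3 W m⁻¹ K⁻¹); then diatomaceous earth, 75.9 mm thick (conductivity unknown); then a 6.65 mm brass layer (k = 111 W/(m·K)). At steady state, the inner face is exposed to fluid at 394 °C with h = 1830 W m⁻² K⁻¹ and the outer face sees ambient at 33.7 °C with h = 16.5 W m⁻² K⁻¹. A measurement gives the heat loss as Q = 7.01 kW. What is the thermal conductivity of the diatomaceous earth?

k = 0.0869 W/m·K

ΣR = ΔT/Q = |394 − 33.7|/7010 = 0.05140 K/W
Known resistances:
  R_conv,in = 1/(hA) = 1/(1830·18.2) = 3.002×10^-5 K/W
  R_nickel alloy = L/(kA) = 0.0104/(11.3·18.2) = 5.057×10^-5 K/W
  R_brass = L/(kA) = 0.00665/(111·18.2) = 3.292×10^-6 K/W
  R_conv,out = 1/(hA) = 1/(16.5·18.2) = 0.003330 K/W
R_diatomaceous earth = ΣR − ΣR_known = 0.05140 − 0.003414 = 0.04799 K/W
L/(kA) = 0.04799 ⇒ k = 0.0759/(0.04799·18.2) = 0.0869 W/m·K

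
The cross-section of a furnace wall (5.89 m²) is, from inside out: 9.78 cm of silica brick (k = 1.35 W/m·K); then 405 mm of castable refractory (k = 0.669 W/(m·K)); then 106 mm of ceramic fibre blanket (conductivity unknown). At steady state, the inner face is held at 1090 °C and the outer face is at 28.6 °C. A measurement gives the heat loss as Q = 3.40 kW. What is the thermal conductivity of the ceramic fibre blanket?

k = 0.0913 W/m·K

ΣR = ΔT/Q = |1090 − 28.6|/3400 = 0.3122 K/W
Known resistances:
  R_silica brick = L/(kA) = 0.0978/(1.35·5.89) = 0.01230 K/W
  R_castable refractory = L/(kA) = 0.405/(0.669·5.89) = 0.1028 K/W
R_ceramic fibre blanket = ΣR − ΣR_known = 0.3122 − 0.1151 = 0.1971 K/W
L/(kA) = 0.1971 ⇒ k = 0.106/(0.1971·5.89) = 0.0913 W/m·K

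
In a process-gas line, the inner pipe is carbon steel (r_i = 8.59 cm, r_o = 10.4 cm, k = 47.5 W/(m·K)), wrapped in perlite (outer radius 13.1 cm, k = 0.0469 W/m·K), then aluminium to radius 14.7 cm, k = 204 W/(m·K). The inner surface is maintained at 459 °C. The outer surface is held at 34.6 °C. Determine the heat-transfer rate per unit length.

Treat each layer as a resistance in series:
  R'_carbon steel = ln(0.104/0.0859)/(2πk) = 0.1912/(2π·47.5) = 6.407×10^-4 m·K/W
  R'_perlite = ln(0.131/0.104)/(2πk) = 0.2308/(2π·0.0469) = 0.7832 m·K/W
  R'_aluminium = ln(0.147/0.131)/(2πk) = 0.1152/(2π·204) = 8.990×10^-5 m·K/W
ΣR = 6.407×10^-4 + 0.7832 + 8.990×10^-5 = 0.7839 m·K/W
Q' = ΔT/ΣR = (459 °C − 34.6 °C)/0.7839 = 541 W/m

Q' = 541 W/m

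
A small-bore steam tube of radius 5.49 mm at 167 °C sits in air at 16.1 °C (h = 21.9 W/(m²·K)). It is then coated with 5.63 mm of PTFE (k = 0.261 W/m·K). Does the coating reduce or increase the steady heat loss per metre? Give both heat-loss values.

Critical radius for a cylinder: r_cr = k/h = 0.0119 m = 1.19 cm.
Outer radius after coating: r₂ = 0.00549 + 0.00563 = 0.01112 m.
Since r₁ < r_cr and r₂ ≤ r_cr, the coating moves toward the maximum at r_cr — heat loss rises.
Bare: R = 1/(2πr₁h) = 1.324 m·K/W; Q = 150.9/1.324 = 114 W/m.
Coated: R = R_cond + R_conv = 1.084 m·K/W; Q = 150.9/1.084 = 139 W/m.

increases: 114 → 139 W/m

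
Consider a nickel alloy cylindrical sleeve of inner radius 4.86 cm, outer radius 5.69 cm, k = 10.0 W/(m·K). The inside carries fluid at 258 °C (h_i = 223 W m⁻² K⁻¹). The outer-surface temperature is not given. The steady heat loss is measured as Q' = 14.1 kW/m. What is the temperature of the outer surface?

Sum the resistances:
  R'_conv,in = 1/(2πr h) = 1/(2π·0.0486·223) = 0.01469 m·K/W
  R'_nickel alloy = ln(0.0569/0.0486)/(2πk) = 0.1577/(2π·10.0) = 0.002509 m·K/W
ΣR = 0.01719 m·K/W
ΔT = Q'·ΣR = 14100 × 0.01719 = 242.4 K
Heat flows outward, so T_out = T_in − ΔT = 258 − 242.4 = 15.6 °C

T_out = 15.6 °C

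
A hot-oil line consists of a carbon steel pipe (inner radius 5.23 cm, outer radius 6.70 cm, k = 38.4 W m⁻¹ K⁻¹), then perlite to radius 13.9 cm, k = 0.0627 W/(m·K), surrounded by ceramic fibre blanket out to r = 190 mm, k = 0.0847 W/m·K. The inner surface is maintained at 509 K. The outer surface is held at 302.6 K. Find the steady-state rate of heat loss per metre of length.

Treat each layer as a resistance in series:
  R'_carbon steel = ln(0.0670/0.0523)/(2πk) = 0.2477/(2π·38.4) = 0.001027 m·K/W
  R'_perlite = ln(0.139/0.0670)/(2πk) = 0.7298/(2π·0.0627) = 1.852 m·K/W
  R'_ceramic fibre blanket = ln(0.190/0.139)/(2πk) = 0.3126/(2π·0.0847) = 0.5873 m·K/W
ΣR = 0.001027 + 1.852 + 0.5873 = 2.440 m·K/W
Q' = ΔT/ΣR = (509 K − 302.6 K)/2.440 = 84.6 W/m

Q' = 84.6 W/m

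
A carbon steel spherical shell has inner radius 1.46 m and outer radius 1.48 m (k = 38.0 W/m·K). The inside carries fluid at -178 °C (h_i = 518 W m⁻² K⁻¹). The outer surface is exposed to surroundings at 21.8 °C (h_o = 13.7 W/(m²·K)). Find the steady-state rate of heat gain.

Resistance network (inner→outer):
  R_conv,in = 1/(4πr²h) = 1/(4π·1.46²·518) = 7.207×10^-5 K/W
  R_carbon steel = (1/1.46 − 1/1.48)/(4πk) = 0.009256/(4π·38.0) = 1.938×10^-5 K/W
  R_conv,out = 1/(4πr²h) = 1/(4π·1.48²·13.7) = 0.002652 K/W
ΣR = 7.207×10^-5 + 1.938×10^-5 + 0.002652 = 0.002743 K/W
Q = ΔT/ΣR = (-178 °C − 21.8 °C)/0.002743 = -72800 W
(Negative Q ⇒ heat flows inward; heat gain = 72800 W.)

Q = 72800 W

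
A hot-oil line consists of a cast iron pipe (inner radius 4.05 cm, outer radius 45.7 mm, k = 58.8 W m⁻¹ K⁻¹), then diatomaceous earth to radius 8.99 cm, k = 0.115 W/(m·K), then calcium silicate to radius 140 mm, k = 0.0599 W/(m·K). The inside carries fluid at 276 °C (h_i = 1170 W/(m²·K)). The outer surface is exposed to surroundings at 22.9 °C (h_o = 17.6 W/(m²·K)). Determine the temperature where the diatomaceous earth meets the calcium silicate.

T = 167 °C

Resistance network (inner→outer):
  R'_conv,in = 1/(2πr h) = 1/(2π·0.0405·1170) = 0.003359 m·K/W
  R'_cast iron = ln(0.0457/0.0405)/(2πk) = 0.1208/(2π·58.8) = 3.270×10^-4 m·K/W
  R'_diatomaceous earth = ln(0.0899/0.0457)/(2πk) = 0.6766/(2π·0.115) = 0.9364 m·K/W
  R'_calcium silicate = ln(0.140/0.0899)/(2πk) = 0.4429/(2π·0.0599) = 1.177 m·K/W
  R'_conv,out = 1/(2πr h) = 1/(2π·0.140·17.6) = 0.06459 m·K/W
ΣR = 0.003359 + 3.270×10^-4 + 0.9364 + 1.177 + 0.06459 = 2.182 m·K/W
Q' = ΔT/ΣR = (276 °C − 22.9 °C)/2.182 = 116.0 W/m
From the inner boundary to the diatomaceous earth/calcium silicate interface, ΣR_partial = 0.9401 m·K/W.
T_interface = T_in − Q'·ΣR_partial = 276 °C − (116.0)(0.9401) = 167 °C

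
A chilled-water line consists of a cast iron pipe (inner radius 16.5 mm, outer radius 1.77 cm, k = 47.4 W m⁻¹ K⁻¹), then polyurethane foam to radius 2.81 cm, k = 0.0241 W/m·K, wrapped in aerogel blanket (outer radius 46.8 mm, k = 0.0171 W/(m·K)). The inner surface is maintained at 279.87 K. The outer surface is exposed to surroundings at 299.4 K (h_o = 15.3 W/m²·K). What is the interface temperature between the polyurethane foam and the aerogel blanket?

Resistance network (inner→outer):
  R'_cast iron = ln(0.0177/0.0165)/(2πk) = 0.07020/(2π·47.4) = 2.357×10^-4 m·K/W
  R'_polyurethane foam = ln(0.0281/0.0177)/(2πk) = 0.4622/(2π·0.0241) = 3.052 m·K/W
  R'_aerogel blanket = ln(0.0468/0.0281)/(2πk) = 0.5101/(2π·0.0171) = 4.748 m·K/W
  R'_conv,out = 1/(2πr h) = 1/(2π·0.0468·15.3) = 0.2223 m·K/W
ΣR = 2.357×10^-4 + 3.052 + 4.748 + 0.2223 = 8.023 m·K/W
Q' = ΔT/ΣR = (279.87 K − 299.4 K)/8.023 = -2.434 W/m
From the inner boundary to the polyurethane foam/aerogel blanket interface, ΣR_partial = 3.052 m·K/W.
T_interface = T_in − Q'·ΣR_partial = 279.87 K − (-2.434)(3.052) = 287.3 K

T = 287.3 K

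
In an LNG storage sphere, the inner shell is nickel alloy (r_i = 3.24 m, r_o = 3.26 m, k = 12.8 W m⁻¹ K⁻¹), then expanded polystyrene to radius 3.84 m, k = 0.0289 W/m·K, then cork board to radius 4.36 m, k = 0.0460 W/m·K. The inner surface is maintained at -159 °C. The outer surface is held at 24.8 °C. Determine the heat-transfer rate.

Series thermal resistances, inner to outer:
  R_nickel alloy = (1/3.24 − 1/3.26)/(4πk) = 0.001894/(4π·12.8) = 1.177×10^-5 K/W
  R_expanded polystyrene = (1/3.26 − 1/3.84)/(4πk) = 0.04633/(4π·0.0289) = 0.1276 K/W
  R_cork board = (1/3.84 − 1/4.36)/(4πk) = 0.03106/(4π·0.0460) = 0.05373 K/W
ΣR = 1.177×10^-5 + 0.1276 + 0.05373 = 0.1813 K/W
Q = ΔT/ΣR = (-159 °C − 24.8 °C)/0.1813 = -1010 W
(Negative Q ⇒ heat flows inward; heat gain = 1010 W.)

Q = 1010 W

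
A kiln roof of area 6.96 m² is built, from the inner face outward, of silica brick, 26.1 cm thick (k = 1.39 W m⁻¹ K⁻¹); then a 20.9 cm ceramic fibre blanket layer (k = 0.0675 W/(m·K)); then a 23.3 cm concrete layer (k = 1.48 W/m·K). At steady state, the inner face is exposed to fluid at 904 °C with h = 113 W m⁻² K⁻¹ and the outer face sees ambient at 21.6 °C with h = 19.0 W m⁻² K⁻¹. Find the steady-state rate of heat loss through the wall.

Resistance network (inner→outer):
  R_conv,in = 1/(hA) = 1/(113·6.96) = 0.001271 K/W
  R_silica brick = L/(kA) = 0.261/(1.39·6.96) = 0.02698 K/W
  R_ceramic fibre blanket = L/(kA) = 0.209/(0.0675·6.96) = 0.4449 K/W
  R_concrete = L/(kA) = 0.233/(1.48·6.96) = 0.02262 K/W
  R_conv,out = 1/(hA) = 1/(19.0·6.96) = 0.007562 K/W
ΣR = 0.001271 + 0.02698 + 0.4449 + 0.02262 + 0.007562 = 0.5033 K/W
Q = ΔT/ΣR = (904 °C − 21.6 °C)/0.5033 = 1750 W

Q = 1750 W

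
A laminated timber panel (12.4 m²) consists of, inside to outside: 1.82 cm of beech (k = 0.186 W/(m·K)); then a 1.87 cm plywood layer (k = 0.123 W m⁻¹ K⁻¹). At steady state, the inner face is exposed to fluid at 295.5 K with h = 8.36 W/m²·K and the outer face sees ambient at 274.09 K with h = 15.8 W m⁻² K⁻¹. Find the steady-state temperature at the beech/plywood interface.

T = 284.7 K

Treat each layer as a resistance in series:
  R_conv,in = 1/(hA) = 1/(8.36·12.4) = 0.009647 K/W
  R_beech = L/(kA) = 0.0182/(0.186·12.4) = 0.007891 K/W
  R_plywood = L/(kA) = 0.0187/(0.123·12.4) = 0.01226 K/W
  R_conv,out = 1/(hA) = 1/(15.8·12.4) = 0.005104 K/W
ΣR = 0.009647 + 0.007891 + 0.01226 + 0.005104 = 0.03490 K/W
Q = ΔT/ΣR = (295.5 K − 274.09 K)/0.03490 = 613.5 W
From the inner boundary to the beech/plywood interface, ΣR_partial = 0.01754 K/W.
T_interface = T_in − Q·ΣR_partial = 295.5 K − (613.5)(0.01754) = 284.7 K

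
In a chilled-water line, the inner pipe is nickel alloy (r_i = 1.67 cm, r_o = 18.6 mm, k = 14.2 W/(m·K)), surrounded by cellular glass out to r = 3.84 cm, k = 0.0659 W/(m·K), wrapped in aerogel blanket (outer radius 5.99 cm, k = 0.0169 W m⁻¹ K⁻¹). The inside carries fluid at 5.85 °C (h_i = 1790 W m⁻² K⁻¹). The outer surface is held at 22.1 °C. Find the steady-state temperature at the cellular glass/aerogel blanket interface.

T = 10.7 °C

Resistance network (inner→outer):
  R'_conv,in = 1/(2πr h) = 1/(2π·0.0167·1790) = 0.005324 m·K/W
  R'_nickel alloy = ln(0.0186/0.0167)/(2πk) = 0.1078/(2π·14.2) = 0.001208 m·K/W
  R'_cellular glass = ln(0.0384/0.0186)/(2πk) = 0.7249/(2π·0.0659) = 1.751 m·K/W
  R'_aerogel blanket = ln(0.0599/0.0384)/(2πk) = 0.4446/(2π·0.0169) = 4.187 m·K/W
ΣR = 0.005324 + 0.001208 + 1.751 + 4.187 = 5.945 m·K/W
Q' = ΔT/ΣR = (5.85 °C − 22.1 °C)/5.945 = -2.733 W/m
From the inner boundary to the cellular glass/aerogel blanket interface, ΣR_partial = 1.758 m·K/W.
T_interface = T_in − Q'·ΣR_partial = 5.85 °C − (-2.733)(1.758) = 10.7 °C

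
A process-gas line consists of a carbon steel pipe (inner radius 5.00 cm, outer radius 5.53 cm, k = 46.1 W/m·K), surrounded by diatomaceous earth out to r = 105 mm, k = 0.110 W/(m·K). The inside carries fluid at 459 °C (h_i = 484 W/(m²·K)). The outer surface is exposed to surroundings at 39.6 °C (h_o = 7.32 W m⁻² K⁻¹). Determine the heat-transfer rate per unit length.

Resistance network (inner→outer):
  R'_conv,in = 1/(2πr h) = 1/(2π·0.0500·484) = 0.006577 m·K/W
  R'_carbon steel = ln(0.0553/0.0500)/(2πk) = 0.1007/(2π·46.1) = 3.478×10^-4 m·K/W
  R'_diatomaceous earth = ln(0.105/0.0553)/(2πk) = 0.6412/(2π·0.110) = 0.9277 m·K/W
  R'_conv,out = 1/(2πr h) = 1/(2π·0.105·7.32) = 0.2071 m·K/W
ΣR = 0.006577 + 3.478×10^-4 + 0.9277 + 0.2071 = 1.142 m·K/W
Q' = ΔT/ΣR = (459 °C − 39.6 °C)/1.142 = 367 W/m

Q' = 367 W/m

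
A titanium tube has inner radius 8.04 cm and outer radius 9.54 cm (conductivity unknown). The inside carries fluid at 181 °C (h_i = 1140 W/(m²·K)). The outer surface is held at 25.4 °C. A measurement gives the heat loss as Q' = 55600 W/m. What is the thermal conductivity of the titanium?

ΣR = ΔT/Q' = |181 − 25.4|/55600 = 0.002799 m·K/W
Known resistances:
  R'_conv,in = 1/(2πr h) = 1/(2π·0.0804·1140) = 0.001736 m·K/W
R_titanium = ΣR − ΣR_known = 0.002799 − 0.001736 = 0.001063 m·K/W
ln(r₂/r₁)/(2πk) = 0.001063 ⇒ k = 0.1711/(2π·0.001063) = 25.6 W/m·K

k = 25.6 W/m·K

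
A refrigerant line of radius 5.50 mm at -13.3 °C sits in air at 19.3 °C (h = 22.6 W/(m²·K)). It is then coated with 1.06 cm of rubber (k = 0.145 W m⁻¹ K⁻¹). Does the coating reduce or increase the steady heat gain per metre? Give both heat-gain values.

Critical radius for a cylinder: r_cr = k/h = 0.00642 m = 0.642 cm.
Outer radius after coating: r₂ = 0.00550 + 0.0106 = 0.01610 m.
r₁ < r_cr < r₂: heat gain rises to a maximum at r_cr then falls. Whether the coating helps depends on whether Q(r₂) has dropped back below Q(r₁).
Bare: R = 1/(2πr₁h) = 1.280 m·K/W; Q = 32.6/1.280 = 25.5 W/m.
Coated: R = R_cond + R_conv = 1.616 m·K/W; Q = 32.6/1.616 = 20.2 W/m.

reduces: 25.5 → 20.2 W/m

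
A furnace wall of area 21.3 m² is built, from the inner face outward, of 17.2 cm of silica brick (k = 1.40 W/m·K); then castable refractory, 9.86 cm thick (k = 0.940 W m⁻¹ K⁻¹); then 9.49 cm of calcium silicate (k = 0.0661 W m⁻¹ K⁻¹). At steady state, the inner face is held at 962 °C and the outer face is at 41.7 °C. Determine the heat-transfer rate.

Treat each layer as a resistance in series:
  R_silica brick = L/(kA) = 0.172/(1.40·21.3) = 0.005768 K/W
  R_castable refractory = L/(kA) = 0.0986/(0.940·21.3) = 0.004925 K/W
  R_calcium silicate = L/(kA) = 0.0949/(0.0661·21.3) = 0.06740 K/W
ΣR = 0.005768 + 0.004925 + 0.06740 = 0.07809 K/W
Q = ΔT/ΣR = (962 °C − 41.7 °C)/0.07809 = 11800 W

Q = 11800 W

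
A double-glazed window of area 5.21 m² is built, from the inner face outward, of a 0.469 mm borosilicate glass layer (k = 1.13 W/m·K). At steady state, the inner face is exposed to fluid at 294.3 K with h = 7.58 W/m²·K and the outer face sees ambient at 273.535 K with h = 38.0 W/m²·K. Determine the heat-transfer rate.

Series thermal resistances, inner to outer:
  R_conv,in = 1/(hA) = 1/(7.58·5.21) = 0.02532 K/W
  R_borosilicate glass = L/(kA) = 4.69×10^-4/(1.13·5.21) = 7.966×10^-5 K/W
  R_conv,out = 1/(hA) = 1/(38.0·5.21) = 0.005051 K/W
ΣR = 0.02532 + 7.966×10^-5 + 0.005051 = 0.03045 K/W
Q = ΔT/ΣR = (294.3 K − 273.535 K)/0.03045 = 682 W

Q = 682 W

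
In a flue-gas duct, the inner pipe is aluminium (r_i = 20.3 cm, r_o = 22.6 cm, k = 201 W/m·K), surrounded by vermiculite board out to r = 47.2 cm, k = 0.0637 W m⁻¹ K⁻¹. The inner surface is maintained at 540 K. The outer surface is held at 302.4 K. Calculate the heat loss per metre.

Q' = 129 W/m

Resistance network (inner→outer):
  R'_aluminium = ln(0.226/0.203)/(2πk) = 0.1073/(2π·201) = 8.498×10^-5 m·K/W
  R'_vermiculite board = ln(0.472/0.226)/(2πk) = 0.7364/(2π·0.0637) = 1.840 m·K/W
ΣR = 8.498×10^-5 + 1.840 = 1.840 m·K/W
Q' = ΔT/ΣR = (540 K − 302.4 K)/1.840 = 129 W/m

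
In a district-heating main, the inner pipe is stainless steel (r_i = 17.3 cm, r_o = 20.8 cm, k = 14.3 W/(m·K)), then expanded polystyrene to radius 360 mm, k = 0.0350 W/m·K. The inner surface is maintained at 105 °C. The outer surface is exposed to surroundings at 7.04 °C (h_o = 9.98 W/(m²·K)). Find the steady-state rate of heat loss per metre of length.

Q' = 38.6 W/m

Series thermal resistances, inner to outer:
  R'_stainless steel = ln(0.208/0.173)/(2πk) = 0.1842/(2π·14.3) = 0.002051 m·K/W
  R'_expanded polystyrene = ln(0.360/0.208)/(2πk) = 0.5486/(2π·0.0350) = 2.494 m·K/W
  R'_conv,out = 1/(2πr h) = 1/(2π·0.360·9.98) = 0.04430 m·K/W
ΣR = 0.002051 + 2.494 + 0.04430 = 2.540 m·K/W
Q' = ΔT/ΣR = (105 °C − 7.04 °C)/2.540 = 38.6 W/m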